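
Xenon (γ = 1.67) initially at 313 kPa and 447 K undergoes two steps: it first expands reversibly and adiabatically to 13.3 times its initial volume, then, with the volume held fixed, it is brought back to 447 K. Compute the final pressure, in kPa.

Adiabatic step (PV^γ = const): P₂ = 313×(1/13.3)^(1.67) = 4.156 kPa; T₂ = 447×(1/13.3)^(0.67) = 78.95 K.
Isochoric: P₃ = P₂(T₃/T₂) = 4.156 × (447/78.95) = 23.53 kPa.

P₃ ≈ 23.5 kPa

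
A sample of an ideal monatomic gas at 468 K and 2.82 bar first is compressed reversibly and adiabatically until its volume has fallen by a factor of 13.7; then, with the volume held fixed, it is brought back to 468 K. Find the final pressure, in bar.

P₃ ≈ 38.6 bar

For a monatomic ideal gas γ = 5/3.
Adiabatic step (PV^γ = const): P₂ = 2.82×13.7^(5/3) = 221.2 bar; T₂ = 468×13.7^(2/3) = 2680 K.
Isochoric: P₃ = P₂(T₃/T₂) = 221.2 × (468/2680) = 38.63 bar.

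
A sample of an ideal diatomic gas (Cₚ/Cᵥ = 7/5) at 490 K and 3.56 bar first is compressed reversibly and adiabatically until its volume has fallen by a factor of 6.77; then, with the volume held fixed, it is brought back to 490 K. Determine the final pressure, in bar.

P₃ ≈ 24.1 bar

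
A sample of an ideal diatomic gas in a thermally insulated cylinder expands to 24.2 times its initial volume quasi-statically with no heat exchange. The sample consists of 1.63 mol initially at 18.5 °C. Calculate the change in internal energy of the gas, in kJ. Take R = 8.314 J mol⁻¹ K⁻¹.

ΔU ≈ -7.12 kJ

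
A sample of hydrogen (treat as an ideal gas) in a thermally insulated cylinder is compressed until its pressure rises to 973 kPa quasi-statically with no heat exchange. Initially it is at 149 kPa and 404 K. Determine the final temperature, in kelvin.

T₂ ≈ 691 K

Adiabatic: T₂/T₁ = (P₂/P₁)^((γ−1)/γ).
For a diatomic ideal gas γ = 7/5, so (γ−1)/γ = 2/7.
T₂ = 404 × (973/149)^(2/7) = 690.6 K.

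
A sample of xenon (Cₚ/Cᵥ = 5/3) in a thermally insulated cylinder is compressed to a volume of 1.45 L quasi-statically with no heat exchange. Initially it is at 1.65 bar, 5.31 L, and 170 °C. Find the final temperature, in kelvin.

Adiabatic: T₁V₁^(γ−1) = T₂V₂^(γ−1) ⇒ T₂ = T₁ (V₁/V₂)^(γ−1).
T₁ = 170 °C = 443.1 K.
T₂ = 443.1 × (5.31/1.45)^(2/3) = 1053 K.

T₂ ≈ 1050 K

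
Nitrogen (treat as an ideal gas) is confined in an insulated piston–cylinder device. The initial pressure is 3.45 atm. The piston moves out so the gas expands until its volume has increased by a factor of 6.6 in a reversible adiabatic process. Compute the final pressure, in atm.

P₂ ≈ 0.246 atm

Adiabatic: P₁V₁^γ = P₂V₂^γ ⇒ P₂ = P₁ (V₁/V₂)^γ.
For a diatomic ideal gas γ = 7/5.
P₂ = 3.45 × (1/6.6)^(7/5) = 0.2457 atm.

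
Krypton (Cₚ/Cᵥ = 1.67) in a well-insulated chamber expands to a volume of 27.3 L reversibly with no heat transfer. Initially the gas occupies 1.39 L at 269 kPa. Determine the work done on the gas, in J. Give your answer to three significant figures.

W ≈ -482 J

P₂ = P₁(V₁/V₂)^γ = 269×(1.39/27.3)^(1.67) = 1.863 kPa.
For a reversible adiabat, W_by_gas = (P₁V₁ − P₂V₂)/(γ−1).
W_by = (269000×0.00139 − 1863×0.0273) / (0.67) = 482.2 J.
W_on_gas = −W_by = -482.2 J.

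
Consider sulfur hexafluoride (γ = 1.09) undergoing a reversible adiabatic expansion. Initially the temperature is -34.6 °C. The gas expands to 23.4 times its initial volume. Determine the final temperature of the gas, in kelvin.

T₂ ≈ 180 K

For a reversible adiabat TV^(γ−1) is constant, so T₂ = T₁ (V₁/V₂)^(γ−1).
T₁ = -34.6 °C = 238.5 K.
T₂ = 238.5 × (1/23.4)^(0.09) = 179.6 K.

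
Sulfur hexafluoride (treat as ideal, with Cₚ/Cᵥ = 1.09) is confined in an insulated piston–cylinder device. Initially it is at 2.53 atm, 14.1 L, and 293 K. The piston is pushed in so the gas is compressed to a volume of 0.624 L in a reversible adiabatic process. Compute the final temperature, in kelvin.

T₂ ≈ 388 K

For a reversible adiabat TV^(γ−1) is constant, so T₂ = T₁ (V₁/V₂)^(γ−1).
T₂ = 293 × (14.1/0.624)^(0.09) = 387.9 K.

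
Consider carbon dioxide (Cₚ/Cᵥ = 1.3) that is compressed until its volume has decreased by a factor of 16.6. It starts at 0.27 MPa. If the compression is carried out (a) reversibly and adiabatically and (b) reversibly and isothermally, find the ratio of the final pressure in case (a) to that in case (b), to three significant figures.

Isothermal: P_b = P₁(V₁/V₂) = 0.27×16.6.
Adiabatic: P_a = P₁(V₁/V₂)^γ = 0.27×16.6^(1.3).
P_a/P_b = (V₁/V₂)^(γ−1) = 16.6^(0.3) = 2.323.

P_adiabatic / P_isothermal ≈ 2.32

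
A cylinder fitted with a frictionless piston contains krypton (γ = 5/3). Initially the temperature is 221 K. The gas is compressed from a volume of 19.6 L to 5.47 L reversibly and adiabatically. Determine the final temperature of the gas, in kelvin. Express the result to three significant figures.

Adiabatic: T₁V₁^(γ−1) = T₂V₂^(γ−1) ⇒ T₂ = T₁ (V₁/V₂)^(γ−1).
T₂ = 221 × (19.6/5.47)^(2/3) = 517.5 K.

T₂ ≈ 517 K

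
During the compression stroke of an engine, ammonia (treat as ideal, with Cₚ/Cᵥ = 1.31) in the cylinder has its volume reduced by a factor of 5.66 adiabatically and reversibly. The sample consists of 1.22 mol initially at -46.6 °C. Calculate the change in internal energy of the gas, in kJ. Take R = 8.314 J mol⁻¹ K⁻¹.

ΔU ≈ 5.27 kJ

For a reversible adiabat TV^(γ−1) is constant, so T₂ = T₁ (V₁/V₂)^(γ−1).
T₁ = -46.6 °C = 226.5 K.
T₂ = 226.5 × 5.66^(0.31) = 387.7 K.
Q = 0, so ΔU = W_on_gas = nCᵥΔT with Cᵥ = R/(γ−1) = 26.82 J/(mol·K).
ΔU = 1.22 × 26.82 × (387.7 − 226.5) = 5274 J.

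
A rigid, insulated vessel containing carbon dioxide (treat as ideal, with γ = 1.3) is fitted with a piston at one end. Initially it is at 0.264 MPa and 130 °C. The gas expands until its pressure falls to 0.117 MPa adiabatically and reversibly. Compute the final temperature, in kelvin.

T₂ ≈ 334 K

Adiabatic: T₂/T₁ = (P₂/P₁)^((γ−1)/γ).
T₁ = 130 °C = 403.1 K.
T₂ = 403.1 × (0.117/0.264)^(0.231) = 334.1 K.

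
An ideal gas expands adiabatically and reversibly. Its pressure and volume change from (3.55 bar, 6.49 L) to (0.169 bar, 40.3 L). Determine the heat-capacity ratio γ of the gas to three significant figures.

γ ≈ 1.67

PV^γ = const ⇒ γ = ln(P₂/P₁) / ln(V₁/V₂).
γ = ln(0.169/3.55) / ln(6.49/40.3) = 1.667.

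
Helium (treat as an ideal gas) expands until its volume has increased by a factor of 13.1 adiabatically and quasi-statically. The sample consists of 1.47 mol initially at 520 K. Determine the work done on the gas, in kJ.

W ≈ -7.82 kJ

For a reversible adiabat TV^(γ−1) is constant, so T₂ = T₁ (V₁/V₂)^(γ−1).
γ = 5/3 for a monatomic ideal gas, so γ−1 = 2/3.
T₂ = 520 × (1/13.1)^(2/3) = 93.57 K.
Q = 0, so ΔU = W_on_gas = nCᵥΔT with Cᵥ = R/(γ−1) = 12.47 J/(mol·K).
ΔU = 1.47 × 12.47 × (93.57 − 520) = -7817 J.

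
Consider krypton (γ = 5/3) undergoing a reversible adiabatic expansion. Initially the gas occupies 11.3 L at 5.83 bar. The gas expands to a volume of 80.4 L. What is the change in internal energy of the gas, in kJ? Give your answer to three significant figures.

ΔU ≈ -7.21 kJ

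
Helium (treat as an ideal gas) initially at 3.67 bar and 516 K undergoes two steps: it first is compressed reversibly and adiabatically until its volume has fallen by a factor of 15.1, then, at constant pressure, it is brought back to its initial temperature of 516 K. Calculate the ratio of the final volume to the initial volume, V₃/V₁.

V₃/V₁ ≈ 0.0108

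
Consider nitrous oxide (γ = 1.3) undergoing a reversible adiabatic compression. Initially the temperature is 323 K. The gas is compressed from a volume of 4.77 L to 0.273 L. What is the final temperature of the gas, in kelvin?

For a reversible adiabat TV^(γ−1) is constant, so T₂ = T₁ (V₁/V₂)^(γ−1).
T₂ = 323 × (4.77/0.273)^(0.3) = 761.9 K.

T₂ ≈ 762 K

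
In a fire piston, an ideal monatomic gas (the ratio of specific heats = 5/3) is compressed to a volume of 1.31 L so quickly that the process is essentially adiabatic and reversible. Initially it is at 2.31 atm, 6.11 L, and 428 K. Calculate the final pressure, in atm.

P₂ ≈ 30.1 atm

Since PV^γ is constant along a reversible adiabat, P₂ = P₁ (V₁/V₂)^γ.
P₂ = 2.31 × (6.11/1.31)^(5/3) = 30.08 atm.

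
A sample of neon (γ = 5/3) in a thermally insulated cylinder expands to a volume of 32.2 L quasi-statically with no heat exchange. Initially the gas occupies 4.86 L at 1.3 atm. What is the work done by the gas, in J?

W ≈ 688 J

P₂ = P₁(V₁/V₂)^γ = 1.3×(4.86/32.2)^(5/3) = 0.05562 atm.
For a reversible adiabat, W_by_gas = (P₁V₁ − P₂V₂)/(γ−1).
W_by = (131700×0.00486 − 5636×0.0322) / (2/3) = 688 J.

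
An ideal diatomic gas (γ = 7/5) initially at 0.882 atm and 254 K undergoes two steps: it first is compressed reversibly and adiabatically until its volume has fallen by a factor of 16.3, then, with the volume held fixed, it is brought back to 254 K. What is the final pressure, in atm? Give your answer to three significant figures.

Adiabatic step (PV^γ = const): P₂ = 0.882×16.3^(7/5) = 43.91 atm; T₂ = 254×16.3^(2/5) = 775.7 K.
Isochoric: P₃ = P₂(T₃/T₂) = 43.91 × (254/775.7) = 14.38 atm.

P₃ ≈ 14.4 atm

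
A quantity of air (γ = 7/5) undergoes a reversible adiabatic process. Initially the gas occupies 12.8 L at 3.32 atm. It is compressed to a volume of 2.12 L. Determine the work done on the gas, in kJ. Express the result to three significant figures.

P₂ = P₁(V₁/V₂)^γ = 3.32×(12.8/2.12)^(7/5) = 41.15 atm.
For a reversible adiabat, W_by_gas = (P₁V₁ − P₂V₂)/(γ−1).
W_by = (336400×0.0128 − 4.169×10^6×0.00212) / (2/5) = -11330 J.
W_on_gas = −W_by = 11330 J.

W ≈ 11.3 kJ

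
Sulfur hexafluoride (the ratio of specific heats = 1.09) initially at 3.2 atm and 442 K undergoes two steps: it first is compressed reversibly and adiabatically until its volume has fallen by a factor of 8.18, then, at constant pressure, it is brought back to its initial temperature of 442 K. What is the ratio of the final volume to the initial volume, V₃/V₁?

Adiabatic step: V₂/V₁ = 0.1222; T₂ = T₁·8.18^(0.09) = 534 K.
Isobaric step: V₃/V₂ = T₃/T₂ = 442/534.
V₃/V₁ = (V₂/V₁)(V₃/V₂) = 0.1222 × (442/534) = 0.1012.

V₃/V₁ ≈ 0.101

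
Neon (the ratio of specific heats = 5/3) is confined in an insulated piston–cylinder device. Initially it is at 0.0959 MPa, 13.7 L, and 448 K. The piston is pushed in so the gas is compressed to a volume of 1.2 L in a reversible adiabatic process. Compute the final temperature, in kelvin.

T₂ ≈ 2270 K

Adiabatic: T₁V₁^(γ−1) = T₂V₂^(γ−1) ⇒ T₂ = T₁ (V₁/V₂)^(γ−1).
T₂ = 448 × (13.7/1.2)^(2/3) = 2271 K.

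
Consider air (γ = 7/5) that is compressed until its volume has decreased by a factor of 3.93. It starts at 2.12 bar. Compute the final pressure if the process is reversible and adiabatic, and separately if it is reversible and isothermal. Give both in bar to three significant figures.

adiabatic: 14.4 bar; isothermal: 8.33 bar

Isothermal: P₂ = P₁(V₁/V₂) = 2.12×3.93 = 8.332 bar.
Adiabatic: P₂ = P₁(V₁/V₂)^γ = 2.12×3.93^(7/5) = 14.4 bar.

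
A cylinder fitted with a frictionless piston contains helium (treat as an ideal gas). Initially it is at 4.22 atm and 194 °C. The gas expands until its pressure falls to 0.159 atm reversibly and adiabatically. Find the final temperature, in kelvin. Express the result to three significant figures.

T₂ ≈ 126 K

Adiabatic: T₂/T₁ = (P₂/P₁)^((γ−1)/γ).
For a monatomic ideal gas γ = 5/3, so (γ−1)/γ = 2/5.
T₁ = 194 °C = 467.1 K.
T₂ = 467.1 × (0.159/4.22)^(2/5) = 125.9 K.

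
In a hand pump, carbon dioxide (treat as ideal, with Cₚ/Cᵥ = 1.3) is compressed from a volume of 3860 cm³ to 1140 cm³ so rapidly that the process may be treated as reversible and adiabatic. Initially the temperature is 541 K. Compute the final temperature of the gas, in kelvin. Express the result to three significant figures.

T₂ ≈ 780 K

For a reversible adiabat TV^(γ−1) is constant, so T₂ = T₁ (V₁/V₂)^(γ−1).
T₂ = 541 × (3860/1140)^(0.3) = 780 K.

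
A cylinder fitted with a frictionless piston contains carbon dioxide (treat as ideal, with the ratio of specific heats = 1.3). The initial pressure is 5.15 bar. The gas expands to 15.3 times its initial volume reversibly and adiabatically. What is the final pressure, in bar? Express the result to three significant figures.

P₂ ≈ 0.148 bar

Since PV^γ is constant along a reversible adiabat, P₂ = P₁ (V₁/V₂)^γ.
P₂ = 5.15 × (1/15.3)^(1.3) = 0.1485 bar.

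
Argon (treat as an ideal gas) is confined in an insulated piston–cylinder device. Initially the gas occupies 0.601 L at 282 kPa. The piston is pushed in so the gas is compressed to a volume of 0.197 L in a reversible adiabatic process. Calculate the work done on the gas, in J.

γ = 5/3 for a monatomic ideal gas.
P₂ = P₁(V₁/V₂)^γ = 282×(0.601/0.197)^(5/3) = 1810 kPa.
For a reversible adiabat, W_by_gas = (P₁V₁ − P₂V₂)/(γ−1).
W_by = (282000×0.000601 − 1.81×10^6×0.000197) / (2/3) = -280.5 J.
W_on_gas = −W_by = 280.5 J.

W ≈ 281 J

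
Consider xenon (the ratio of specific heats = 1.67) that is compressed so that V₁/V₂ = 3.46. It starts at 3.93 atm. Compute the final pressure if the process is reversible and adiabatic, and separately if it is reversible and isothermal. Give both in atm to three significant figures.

Isothermal: P₂ = P₁(V₁/V₂) = 3.93×3.46 = 13.6 atm.
Adiabatic: P₂ = P₁(V₁/V₂)^γ = 3.93×3.46^(1.67) = 31.24 atm.

adiabatic: 31.2 atm; isothermal: 13.6 atm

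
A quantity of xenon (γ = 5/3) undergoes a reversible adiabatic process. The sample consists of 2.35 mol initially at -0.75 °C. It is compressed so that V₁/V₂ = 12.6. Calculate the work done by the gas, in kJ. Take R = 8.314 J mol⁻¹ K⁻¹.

Adiabatic: T₁V₁^(γ−1) = T₂V₂^(γ−1) ⇒ T₂ = T₁ (V₁/V₂)^(γ−1).
T₁ = -0.75 °C = 272.4 K.
T₂ = 272.4 × 12.6^(2/3) = 1475 K.
Q = 0, so ΔU = W_on_gas = nCᵥΔT with Cᵥ = R/(γ−1) = 12.47 J/(mol·K).
ΔU = 2.35 × 12.47 × (1475 − 272.4) = 35240 J.
Work done by the gas = −ΔU = -35240 J.

W ≈ -35.2 kJ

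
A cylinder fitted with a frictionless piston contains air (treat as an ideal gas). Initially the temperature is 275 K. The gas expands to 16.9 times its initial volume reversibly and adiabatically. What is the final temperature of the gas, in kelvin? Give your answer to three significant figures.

T₂ ≈ 88.8 K

For a reversible adiabat TV^(γ−1) is constant, so T₂ = T₁ (V₁/V₂)^(γ−1).
For a diatomic ideal gas γ = 7/5, so γ−1 = 2/5.
T₂ = 275 × (1/16.9)^(2/5) = 88.75 K.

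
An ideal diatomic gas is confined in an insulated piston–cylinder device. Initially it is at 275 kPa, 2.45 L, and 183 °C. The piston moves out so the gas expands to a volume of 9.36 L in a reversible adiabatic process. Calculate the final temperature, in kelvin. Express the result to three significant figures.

For a reversible adiabat TV^(γ−1) is constant, so T₂ = T₁ (V₁/V₂)^(γ−1).
γ = 7/5 for a diatomic ideal gas.
T₁ = 183 °C = 456.1 K.
T₂ = 456.1 × (2.45/9.36)^(2/5) = 266.8 K.

T₂ ≈ 267 K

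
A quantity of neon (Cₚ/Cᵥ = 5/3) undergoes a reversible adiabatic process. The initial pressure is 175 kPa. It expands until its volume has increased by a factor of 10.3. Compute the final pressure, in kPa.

P₂ ≈ 3.59 kPa

Since PV^γ is constant along a reversible adiabat, P₂ = P₁ (V₁/V₂)^γ.
P₂ = 175 × (1/10.3)^(5/3) = 3.589 kPa.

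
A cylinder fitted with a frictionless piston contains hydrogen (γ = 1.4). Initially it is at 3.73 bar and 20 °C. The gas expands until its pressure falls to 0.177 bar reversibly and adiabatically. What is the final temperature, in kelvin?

T₂ ≈ 123 K

Adiabatic: T₂/T₁ = (P₂/P₁)^((γ−1)/γ).
T₁ = 20 °C = 293.1 K.
T₂ = 293.1 × (0.177/3.73)^(0.286) = 122.7 K.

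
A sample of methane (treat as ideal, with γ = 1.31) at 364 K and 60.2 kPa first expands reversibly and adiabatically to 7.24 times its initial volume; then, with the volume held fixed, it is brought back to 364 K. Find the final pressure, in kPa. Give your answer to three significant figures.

Adiabatic step (PV^γ = const): P₂ = 60.2×(1/7.24)^(1.31) = 4.501 kPa; T₂ = 364×(1/7.24)^(0.31) = 197.1 K.
Isochoric: P₃ = P₂(T₃/T₂) = 4.501 × (364/197.1) = 8.315 kPa.

P₃ ≈ 8.31 kPa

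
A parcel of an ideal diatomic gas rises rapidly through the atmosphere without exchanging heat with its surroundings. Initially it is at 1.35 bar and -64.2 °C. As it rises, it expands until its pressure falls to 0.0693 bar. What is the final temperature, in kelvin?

T₂ ≈ 89.5 K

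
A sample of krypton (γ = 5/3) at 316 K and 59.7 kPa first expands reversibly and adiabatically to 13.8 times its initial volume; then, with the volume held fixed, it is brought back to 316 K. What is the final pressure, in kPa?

Adiabatic step (PV^γ = const): P₂ = 59.7×(1/13.8)^(5/3) = 0.7519 kPa; T₂ = 316×(1/13.8)^(2/3) = 54.92 K.
Isochoric: P₃ = P₂(T₃/T₂) = 0.7519 × (316/54.92) = 4.326 kPa.

P₃ ≈ 4.33 kPa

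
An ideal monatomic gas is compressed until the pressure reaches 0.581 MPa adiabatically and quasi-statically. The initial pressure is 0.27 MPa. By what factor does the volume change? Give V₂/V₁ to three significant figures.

V₂/V₁ ≈ 0.631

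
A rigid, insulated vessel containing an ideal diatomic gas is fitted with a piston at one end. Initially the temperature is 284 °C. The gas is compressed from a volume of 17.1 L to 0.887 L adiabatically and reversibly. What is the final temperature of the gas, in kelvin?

T₂ ≈ 1820 K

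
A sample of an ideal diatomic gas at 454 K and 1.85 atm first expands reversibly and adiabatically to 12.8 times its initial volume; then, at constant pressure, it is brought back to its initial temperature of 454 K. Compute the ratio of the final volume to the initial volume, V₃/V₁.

V₃/V₁ ≈ 35.5

For a diatomic ideal gas γ = 7/5.
Adiabatic step: V₂/V₁ = 12.8; T₂ = T₁·(1/12.8)^(2/5) = 163.7 K.
Isobaric step: V₃/V₂ = T₃/T₂ = 454/163.7.
V₃/V₁ = (V₂/V₁)(V₃/V₂) = 12.8 × (454/163.7) = 35.49.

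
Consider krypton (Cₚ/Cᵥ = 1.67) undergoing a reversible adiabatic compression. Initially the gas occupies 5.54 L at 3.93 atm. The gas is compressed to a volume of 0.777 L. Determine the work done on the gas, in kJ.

P₂ = P₁(V₁/V₂)^γ = 3.93×(5.54/0.777)^(1.67) = 104.5 atm.
For a reversible adiabat, W_by_gas = (P₁V₁ − P₂V₂)/(γ−1).
W_by = (398200×0.00554 − 1.059×10^7×0.000777) / (0.67) = -8985 J.
W_on_gas = −W_by = 8985 J.

W ≈ 8.98 kJ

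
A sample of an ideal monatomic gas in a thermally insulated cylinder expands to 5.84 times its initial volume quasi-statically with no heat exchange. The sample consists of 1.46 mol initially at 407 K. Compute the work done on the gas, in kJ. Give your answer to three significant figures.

W ≈ -5.13 kJ

For a reversible adiabat TV^(γ−1) is constant, so T₂ = T₁ (V₁/V₂)^(γ−1).
γ = 5/3 for a monatomic ideal gas, so γ−1 = 2/3.
T₂ = 407 × (1/5.84)^(2/3) = 125.5 K.
Q = 0, so ΔU = W_on_gas = nCᵥΔT with Cᵥ = R/(γ−1) = 12.47 J/(mol·K).
ΔU = 1.46 × 12.47 × (125.5 − 407) = -5125 J.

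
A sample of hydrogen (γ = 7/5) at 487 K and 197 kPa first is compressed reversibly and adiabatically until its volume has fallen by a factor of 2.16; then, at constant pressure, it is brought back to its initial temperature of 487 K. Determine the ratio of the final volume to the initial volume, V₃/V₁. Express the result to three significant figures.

Adiabatic step: V₂/V₁ = 0.463; T₂ = T₁·2.16^(2/5) = 662.7 K.
Isobaric step: V₃/V₂ = T₃/T₂ = 487/662.7.
V₃/V₁ = (V₂/V₁)(V₃/V₂) = 0.463 × (487/662.7) = 0.3402.

V₃/V₁ ≈ 0.340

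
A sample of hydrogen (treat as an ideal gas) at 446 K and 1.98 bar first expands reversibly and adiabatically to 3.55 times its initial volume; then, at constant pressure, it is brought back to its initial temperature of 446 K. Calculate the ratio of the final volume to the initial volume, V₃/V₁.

V₃/V₁ ≈ 5.89

For a diatomic ideal gas γ = 7/5.
Adiabatic step: V₂/V₁ = 3.55; T₂ = T₁·(1/3.55)^(2/5) = 268.7 K.
Isobaric step: V₃/V₂ = T₃/T₂ = 446/268.7.
V₃/V₁ = (V₂/V₁)(V₃/V₂) = 3.55 × (446/268.7) = 5.893.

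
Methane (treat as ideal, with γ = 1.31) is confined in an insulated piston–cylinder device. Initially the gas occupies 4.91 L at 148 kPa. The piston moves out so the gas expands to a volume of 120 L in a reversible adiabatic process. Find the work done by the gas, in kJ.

W ≈ 1.47 kJ

P₂ = P₁(V₁/V₂)^γ = 148×(4.91/120)^(1.31) = 2.248 kPa.
For a reversible adiabat, W_by_gas = (P₁V₁ − P₂V₂)/(γ−1).
W_by = (148000×0.00491 − 2248×0.12) / (0.31) = 1474 J.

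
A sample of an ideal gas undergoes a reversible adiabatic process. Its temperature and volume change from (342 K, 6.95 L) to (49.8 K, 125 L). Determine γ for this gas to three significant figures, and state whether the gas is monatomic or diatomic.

γ ≈ 1.67; monatomic

TV^(γ−1) = const ⇒ γ − 1 = ln(T₂/T₁) / ln(V₁/V₂).
γ = 1 + ln(49.8/342) / ln(6.95/125) = 1.667.
γ ≈ 1.67 is close to 5/3, so the gas is monatomic.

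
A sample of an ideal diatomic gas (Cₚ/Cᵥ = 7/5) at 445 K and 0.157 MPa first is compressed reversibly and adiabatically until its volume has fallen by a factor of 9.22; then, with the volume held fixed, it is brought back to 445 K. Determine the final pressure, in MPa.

Adiabatic step (PV^γ = const): P₂ = 0.157×9.22^(7/5) = 3.52 MPa; T₂ = 445×9.22^(2/5) = 1082 K.
Isochoric: P₃ = P₂(T₃/T₂) = 3.52 × (445/1082) = 1.448 MPa.

P₃ ≈ 1.45 MPa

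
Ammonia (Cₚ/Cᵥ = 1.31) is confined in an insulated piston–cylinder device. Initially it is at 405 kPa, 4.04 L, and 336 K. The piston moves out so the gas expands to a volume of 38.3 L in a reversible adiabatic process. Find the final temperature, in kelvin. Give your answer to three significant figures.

Adiabatic: T₁V₁^(γ−1) = T₂V₂^(γ−1) ⇒ T₂ = T₁ (V₁/V₂)^(γ−1).
T₂ = 336 × (4.04/38.3)^(0.31) = 167.3 K.

T₂ ≈ 167 K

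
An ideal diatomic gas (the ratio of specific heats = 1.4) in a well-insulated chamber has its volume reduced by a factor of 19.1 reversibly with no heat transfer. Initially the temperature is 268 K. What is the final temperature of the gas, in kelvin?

Adiabatic: T₁V₁^(γ−1) = T₂V₂^(γ−1) ⇒ T₂ = T₁ (V₁/V₂)^(γ−1).
T₂ = 268 × 19.1^(0.4) = 872.1 K.

T₂ ≈ 872 K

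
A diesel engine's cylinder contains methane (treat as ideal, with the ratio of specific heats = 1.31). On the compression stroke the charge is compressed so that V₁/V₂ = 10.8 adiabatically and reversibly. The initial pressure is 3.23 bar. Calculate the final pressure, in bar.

P₂ ≈ 72.9 bar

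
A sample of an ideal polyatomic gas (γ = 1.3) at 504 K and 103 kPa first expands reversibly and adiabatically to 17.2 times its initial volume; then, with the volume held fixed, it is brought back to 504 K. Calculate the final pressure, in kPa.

Adiabatic step (PV^γ = const): P₂ = 103×(1/17.2)^(1.3) = 2.551 kPa; T₂ = 504×(1/17.2)^(0.3) = 214.7 K.
Isochoric: P₃ = P₂(T₃/T₂) = 2.551 × (504/214.7) = 5.988 kPa.

P₃ ≈ 5.99 kPa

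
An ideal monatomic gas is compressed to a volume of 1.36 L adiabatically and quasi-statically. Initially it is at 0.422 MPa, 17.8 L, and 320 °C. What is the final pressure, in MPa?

Since PV^γ is constant along a reversible adiabat, P₂ = P₁ (V₁/V₂)^γ.
γ = 5/3 for a monatomic ideal gas.
P₂ = 0.422 × (17.8/1.36)^(5/3) = 30.67 MPa.

P₂ ≈ 30.7 MPa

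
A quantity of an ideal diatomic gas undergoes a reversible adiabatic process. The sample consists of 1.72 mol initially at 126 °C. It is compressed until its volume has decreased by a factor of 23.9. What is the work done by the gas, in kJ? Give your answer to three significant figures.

W ≈ -36.5 kJ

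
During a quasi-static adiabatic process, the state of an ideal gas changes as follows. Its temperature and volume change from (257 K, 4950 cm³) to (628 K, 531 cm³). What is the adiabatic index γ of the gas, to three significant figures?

γ ≈ 1.40

TV^(γ−1) = const ⇒ γ − 1 = ln(T₂/T₁) / ln(V₁/V₂).
γ = 1 + ln(628/257) / ln(4950/531) = 1.4.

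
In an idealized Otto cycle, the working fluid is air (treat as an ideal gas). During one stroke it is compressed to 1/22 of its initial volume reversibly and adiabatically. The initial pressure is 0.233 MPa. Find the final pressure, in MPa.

P₂ ≈ 17.7 MPa

Since PV^γ is constant along a reversible adiabat, P₂ = P₁ (V₁/V₂)^γ.
For a diatomic ideal gas γ = 7/5.
P₂ = 0.233 × 22^(7/5) = 17.65 MPa.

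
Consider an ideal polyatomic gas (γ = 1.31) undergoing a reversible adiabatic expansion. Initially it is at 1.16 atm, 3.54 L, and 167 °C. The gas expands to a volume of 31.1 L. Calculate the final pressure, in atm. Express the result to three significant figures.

P₂ ≈ 0.0673 atm

Since PV^γ is constant along a reversible adiabat, P₂ = P₁ (V₁/V₂)^γ.
P₂ = 1.16 × (3.54/31.1)^(1.31) = 0.06732 atm.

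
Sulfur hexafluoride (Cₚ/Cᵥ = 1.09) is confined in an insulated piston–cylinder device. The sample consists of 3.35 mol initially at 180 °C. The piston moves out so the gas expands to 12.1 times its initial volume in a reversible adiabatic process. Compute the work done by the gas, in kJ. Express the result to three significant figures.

W ≈ 28.2 kJ

For a reversible adiabat TV^(γ−1) is constant, so T₂ = T₁ (V₁/V₂)^(γ−1).
T₁ = 180 °C = 453.1 K.
T₂ = 453.1 × (1/12.1)^(0.09) = 362.1 K.
Q = 0, so ΔU = W_on_gas = nCᵥΔT with Cᵥ = R/(γ−1) = 92.38 J/(mol·K).
ΔU = 3.35 × 92.38 × (362.1 − 453.1) = -28190 J.
Work done by the gas = −ΔU = 28190 J.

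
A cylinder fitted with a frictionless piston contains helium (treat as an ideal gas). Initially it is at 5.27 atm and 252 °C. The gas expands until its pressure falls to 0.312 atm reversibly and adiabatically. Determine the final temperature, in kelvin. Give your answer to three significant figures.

Adiabatic: T₂/T₁ = (P₂/P₁)^((γ−1)/γ).
For a monatomic ideal gas γ = 5/3, so (γ−1)/γ = 2/5.
T₁ = 252 °C = 525.1 K.
T₂ = 525.1 × (0.312/5.27)^(2/5) = 169.5 K.

T₂ ≈ 170 K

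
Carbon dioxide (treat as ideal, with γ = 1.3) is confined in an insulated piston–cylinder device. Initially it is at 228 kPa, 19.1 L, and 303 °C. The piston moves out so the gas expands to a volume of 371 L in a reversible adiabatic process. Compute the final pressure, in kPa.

P₂ ≈ 4.82 kPa

Adiabatic: P₁V₁^γ = P₂V₂^γ ⇒ P₂ = P₁ (V₁/V₂)^γ.
P₂ = 228 × (19.1/371)^(1.3) = 4.821 kPa.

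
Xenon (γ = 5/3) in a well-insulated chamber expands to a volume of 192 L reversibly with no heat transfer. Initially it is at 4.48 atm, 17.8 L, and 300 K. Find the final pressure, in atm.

P₂ ≈ 0.0851 atm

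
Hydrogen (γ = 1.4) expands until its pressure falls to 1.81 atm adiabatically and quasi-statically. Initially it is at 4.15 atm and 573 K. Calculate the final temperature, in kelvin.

Along an adiabat T P^((1−γ)/γ) is constant, so T₂ = T₁ (P₂/P₁)^((γ−1)/γ).
T₂ = 573 × (1.81/4.15)^(0.286) = 452.1 K.

T₂ ≈ 452 K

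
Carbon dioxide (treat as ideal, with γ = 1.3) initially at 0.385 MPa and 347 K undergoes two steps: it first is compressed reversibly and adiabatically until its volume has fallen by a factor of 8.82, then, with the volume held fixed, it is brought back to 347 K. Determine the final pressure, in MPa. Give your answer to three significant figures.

P₃ ≈ 3.40 MPa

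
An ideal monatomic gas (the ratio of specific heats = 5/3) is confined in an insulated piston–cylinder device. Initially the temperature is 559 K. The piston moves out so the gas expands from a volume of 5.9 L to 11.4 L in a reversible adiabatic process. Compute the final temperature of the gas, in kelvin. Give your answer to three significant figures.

Adiabatic: T₁V₁^(γ−1) = T₂V₂^(γ−1) ⇒ T₂ = T₁ (V₁/V₂)^(γ−1).
T₂ = 559 × (5.9/11.4)^(2/3) = 360.3 K.

T₂ ≈ 360 K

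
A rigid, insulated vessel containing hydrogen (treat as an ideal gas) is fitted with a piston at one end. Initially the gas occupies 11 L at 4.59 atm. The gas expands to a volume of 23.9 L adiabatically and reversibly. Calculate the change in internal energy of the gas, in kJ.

ΔU ≈ -3.41 kJ

γ = 7/5 for a diatomic ideal gas.
P₂ = P₁(V₁/V₂)^γ = 4.59×(11/23.9)^(7/5) = 1.549 atm.
For a reversible adiabat, W_by_gas = (P₁V₁ − P₂V₂)/(γ−1).
W_by = (465100×0.011 − 156900×0.0239) / (2/5) = 3413 J.
Q = 0 ⇒ ΔU = −W_by = -3413 J.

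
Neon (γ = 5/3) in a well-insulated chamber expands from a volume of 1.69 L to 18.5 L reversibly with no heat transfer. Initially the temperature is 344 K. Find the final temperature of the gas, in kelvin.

T₂ ≈ 69.8 K

For a reversible adiabat TV^(γ−1) is constant, so T₂ = T₁ (V₁/V₂)^(γ−1).
T₂ = 344 × (1.69/18.5)^(2/3) = 69.78 K.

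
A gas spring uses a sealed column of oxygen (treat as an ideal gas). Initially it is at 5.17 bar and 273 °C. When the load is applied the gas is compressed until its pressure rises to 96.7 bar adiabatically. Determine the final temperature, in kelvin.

T₂ ≈ 1260 K

Along an adiabat T P^((1−γ)/γ) is constant, so T₂ = T₁ (P₂/P₁)^((γ−1)/γ).
For a diatomic ideal gas γ = 7/5, so (γ−1)/γ = 2/7.
T₁ = 273 °C = 546.1 K.
T₂ = 546.1 × (96.7/5.17)^(2/7) = 1261 K.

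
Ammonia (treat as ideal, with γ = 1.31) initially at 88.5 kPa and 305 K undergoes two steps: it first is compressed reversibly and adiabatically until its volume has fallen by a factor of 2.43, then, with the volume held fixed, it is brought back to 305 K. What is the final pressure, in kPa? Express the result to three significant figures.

P₃ ≈ 215 kPa

Adiabatic step (PV^γ = const): P₂ = 88.5×2.43^(1.31) = 283.2 kPa; T₂ = 305×2.43^(0.31) = 401.6 K.
Isochoric: P₃ = P₂(T₃/T₂) = 283.2 × (305/401.6) = 215.1 kPa.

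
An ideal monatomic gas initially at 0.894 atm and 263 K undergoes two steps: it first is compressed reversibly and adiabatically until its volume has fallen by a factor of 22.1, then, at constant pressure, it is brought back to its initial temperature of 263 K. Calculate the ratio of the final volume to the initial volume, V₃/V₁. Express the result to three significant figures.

For a monatomic ideal gas γ = 5/3.
Adiabatic step: V₂/V₁ = 0.04525; T₂ = T₁·22.1^(2/3) = 2071 K.
Isobaric step: V₃/V₂ = T₃/T₂ = 263/2071.
V₃/V₁ = (V₂/V₁)(V₃/V₂) = 0.04525 × (263/2071) = 0.005746.

V₃/V₁ ≈ 0.00575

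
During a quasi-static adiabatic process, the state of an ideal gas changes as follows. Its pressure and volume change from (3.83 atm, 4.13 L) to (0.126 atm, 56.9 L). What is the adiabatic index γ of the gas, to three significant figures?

γ ≈ 1.30

PV^γ = const ⇒ γ = ln(P₂/P₁) / ln(V₁/V₂).
γ = ln(0.126/3.83) / ln(4.13/56.9) = 1.302.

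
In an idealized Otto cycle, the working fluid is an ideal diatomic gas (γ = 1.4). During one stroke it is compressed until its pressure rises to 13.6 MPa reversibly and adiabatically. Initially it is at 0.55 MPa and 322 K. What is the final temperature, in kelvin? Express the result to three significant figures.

Adiabatic: T₂/T₁ = (P₂/P₁)^((γ−1)/γ).
T₂ = 322 × (13.6/0.55)^(0.286) = 805.2 K.

T₂ ≈ 805 K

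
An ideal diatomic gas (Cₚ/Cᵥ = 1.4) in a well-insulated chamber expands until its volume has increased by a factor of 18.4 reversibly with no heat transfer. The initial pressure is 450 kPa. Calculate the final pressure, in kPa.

Adiabatic: P₁V₁^γ = P₂V₂^γ ⇒ P₂ = P₁ (V₁/V₂)^γ.
P₂ = 450 × (1/18.4)^(1.4) = 7.629 kPa.

P₂ ≈ 7.63 kPa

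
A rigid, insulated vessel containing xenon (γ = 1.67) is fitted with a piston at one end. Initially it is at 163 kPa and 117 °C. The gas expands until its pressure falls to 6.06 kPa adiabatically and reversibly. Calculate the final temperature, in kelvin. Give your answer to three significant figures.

Adiabatic: T₂/T₁ = (P₂/P₁)^((γ−1)/γ).
T₁ = 117 °C = 390.1 K.
T₂ = 390.1 × (6.06/163)^(0.401) = 104.1 K.

T₂ ≈ 104 K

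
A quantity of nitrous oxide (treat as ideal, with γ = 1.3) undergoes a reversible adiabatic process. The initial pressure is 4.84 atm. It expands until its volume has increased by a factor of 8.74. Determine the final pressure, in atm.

P₂ ≈ 0.289 atm

Adiabatic: P₁V₁^γ = P₂V₂^γ ⇒ P₂ = P₁ (V₁/V₂)^γ.
P₂ = 4.84 × (1/8.74)^(1.3) = 0.289 atm.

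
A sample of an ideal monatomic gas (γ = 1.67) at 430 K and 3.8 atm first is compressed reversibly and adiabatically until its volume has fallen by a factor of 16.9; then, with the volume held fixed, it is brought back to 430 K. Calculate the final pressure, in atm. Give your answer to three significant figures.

P₃ ≈ 64.2 atm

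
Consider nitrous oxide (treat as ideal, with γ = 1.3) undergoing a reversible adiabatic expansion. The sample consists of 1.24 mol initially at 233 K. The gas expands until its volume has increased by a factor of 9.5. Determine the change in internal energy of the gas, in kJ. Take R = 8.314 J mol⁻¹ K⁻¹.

For a reversible adiabat TV^(γ−1) is constant, so T₂ = T₁ (V₁/V₂)^(γ−1).
T₂ = 233 × (1/9.5)^(0.3) = 118.6 K.
Q = 0, so ΔU = W_on_gas = nCᵥΔT with Cᵥ = R/(γ−1) = 27.71 J/(mol·K).
ΔU = 1.24 × 27.71 × (118.6 − 233) = -3932 J.

ΔU ≈ -3.93 kJ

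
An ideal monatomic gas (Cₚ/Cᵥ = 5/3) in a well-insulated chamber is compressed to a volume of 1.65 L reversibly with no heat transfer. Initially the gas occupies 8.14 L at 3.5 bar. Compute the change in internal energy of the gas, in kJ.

ΔU ≈ 8.11 kJ

P₂ = P₁(V₁/V₂)^γ = 3.5×(8.14/1.65)^(5/3) = 50.04 bar.
For a reversible adiabat, W_by_gas = (P₁V₁ − P₂V₂)/(γ−1).
W_by = (350000×0.00814 − 5.004×10^6×0.00165) / (2/3) = -8111 J.
Q = 0 ⇒ ΔU = −W_by = 8111 J.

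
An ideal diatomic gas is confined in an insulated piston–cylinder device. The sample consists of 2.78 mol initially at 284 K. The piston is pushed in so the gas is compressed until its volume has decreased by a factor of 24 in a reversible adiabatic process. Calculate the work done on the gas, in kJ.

Adiabatic: T₁V₁^(γ−1) = T₂V₂^(γ−1) ⇒ T₂ = T₁ (V₁/V₂)^(γ−1).
γ = 7/5 for a diatomic ideal gas, so γ−1 = 2/5.
T₂ = 284 × 24^(2/5) = 1013 K.
Q = 0, so ΔU = W_on_gas = nCᵥΔT with Cᵥ = R/(γ−1) = 20.79 J/(mol·K).
ΔU = 2.78 × 20.79 × (1013 − 284) = 42100 J.

W ≈ 42.1 kJ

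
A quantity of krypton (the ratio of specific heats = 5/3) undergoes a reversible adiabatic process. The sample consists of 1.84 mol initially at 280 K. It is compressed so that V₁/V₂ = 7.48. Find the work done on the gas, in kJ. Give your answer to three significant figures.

W ≈ 18.1 kJ

For a reversible adiabat TV^(γ−1) is constant, so T₂ = T₁ (V₁/V₂)^(γ−1).
T₂ = 280 × 7.48^(2/3) = 1071 K.
Q = 0, so ΔU = W_on_gas = nCᵥΔT with Cᵥ = R/(γ−1) = 12.47 J/(mol·K).
ΔU = 1.84 × 12.47 × (1071 − 280) = 18150 J.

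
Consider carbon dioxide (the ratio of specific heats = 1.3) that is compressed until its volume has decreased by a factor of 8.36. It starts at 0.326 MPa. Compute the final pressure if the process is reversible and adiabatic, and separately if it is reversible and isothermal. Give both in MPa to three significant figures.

adiabatic: 5.15 MPa; isothermal: 2.73 MPa

Isothermal: P₂ = P₁(V₁/V₂) = 0.326×8.36 = 2.725 MPa.
Adiabatic: P₂ = P₁(V₁/V₂)^γ = 0.326×8.36^(1.3) = 5.153 MPa.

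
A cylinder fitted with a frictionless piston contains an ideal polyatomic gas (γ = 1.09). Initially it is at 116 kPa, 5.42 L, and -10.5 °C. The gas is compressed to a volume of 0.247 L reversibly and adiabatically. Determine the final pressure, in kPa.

P₂ ≈ 3360 kPa

Adiabatic: P₁V₁^γ = P₂V₂^γ ⇒ P₂ = P₁ (V₁/V₂)^γ.
P₂ = 116 × (5.42/0.247)^(1.09) = 3361 kPa.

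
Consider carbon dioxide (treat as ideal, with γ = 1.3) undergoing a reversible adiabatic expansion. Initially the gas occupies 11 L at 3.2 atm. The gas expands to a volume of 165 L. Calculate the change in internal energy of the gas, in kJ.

P₂ = P₁(V₁/V₂)^γ = 3.2×(11/165)^(1.3) = 0.09467 atm.
For a reversible adiabat, W_by_gas = (P₁V₁ − P₂V₂)/(γ−1).
W_by = (324200×0.011 − 9593×0.165) / (0.3) = 6613 J.
Q = 0 ⇒ ΔU = −W_by = -6613 J.

ΔU ≈ -6.61 kJ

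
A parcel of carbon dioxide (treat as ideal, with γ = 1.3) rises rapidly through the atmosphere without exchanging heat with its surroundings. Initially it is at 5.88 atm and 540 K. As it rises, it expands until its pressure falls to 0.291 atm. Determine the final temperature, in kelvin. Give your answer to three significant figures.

T₂ ≈ 270 K

Adiabatic: T₂/T₁ = (P₂/P₁)^((γ−1)/γ).
T₂ = 540 × (0.291/5.88)^(0.231) = 269.9 K.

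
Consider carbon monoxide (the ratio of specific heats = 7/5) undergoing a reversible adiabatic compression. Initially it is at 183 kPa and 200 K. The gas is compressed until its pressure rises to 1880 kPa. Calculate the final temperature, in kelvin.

Adiabatic: T₂/T₁ = (P₂/P₁)^((γ−1)/γ).
T₂ = 200 × (1880/183)^(2/7) = 389.1 K.

T₂ ≈ 389 K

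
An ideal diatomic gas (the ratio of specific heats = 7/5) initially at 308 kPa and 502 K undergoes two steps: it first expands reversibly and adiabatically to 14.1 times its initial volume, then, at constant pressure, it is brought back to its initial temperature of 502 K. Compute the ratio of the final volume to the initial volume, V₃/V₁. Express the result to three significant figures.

V₃/V₁ ≈ 40.6

Adiabatic step: V₂/V₁ = 14.1; T₂ = T₁·(1/14.1)^(2/5) = 174.2 K.
Isobaric step: V₃/V₂ = T₃/T₂ = 502/174.2.
V₃/V₁ = (V₂/V₁)(V₃/V₂) = 14.1 × (502/174.2) = 40.64.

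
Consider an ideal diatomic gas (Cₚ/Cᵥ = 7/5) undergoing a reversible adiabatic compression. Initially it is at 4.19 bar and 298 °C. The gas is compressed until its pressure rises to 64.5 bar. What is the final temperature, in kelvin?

Adiabatic: T₂/T₁ = (P₂/P₁)^((γ−1)/γ).
T₁ = 298 °C = 571.1 K.
T₂ = 571.1 × (64.5/4.19)^(2/7) = 1247 K.

T₂ ≈ 1250 K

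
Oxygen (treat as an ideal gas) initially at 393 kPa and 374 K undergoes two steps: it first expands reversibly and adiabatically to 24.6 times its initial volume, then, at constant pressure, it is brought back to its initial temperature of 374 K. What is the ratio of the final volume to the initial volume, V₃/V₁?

For a diatomic ideal gas γ = 7/5.
Adiabatic step: V₂/V₁ = 24.6; T₂ = T₁·(1/24.6)^(2/5) = 103.9 K.
Isobaric step: V₃/V₂ = T₃/T₂ = 374/103.9.
V₃/V₁ = (V₂/V₁)(V₃/V₂) = 24.6 × (374/103.9) = 88.57.

V₃/V₁ ≈ 88.6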